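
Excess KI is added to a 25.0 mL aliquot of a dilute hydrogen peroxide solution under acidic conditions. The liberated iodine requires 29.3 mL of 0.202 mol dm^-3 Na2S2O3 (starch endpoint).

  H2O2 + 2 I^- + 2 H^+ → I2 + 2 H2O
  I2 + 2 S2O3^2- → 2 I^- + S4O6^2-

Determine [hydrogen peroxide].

0.118 mol/L

n(S2O3^2-) = 0.0293 × 0.202 = 5.92 × 10^-3 mol
n(I2) = n(S2O3^2-)/2 = 2.96 × 10^-3 mol
n(H2O2) in the aliquot = 2.96 × 10^-3 mol (1:1 ratio)
[H2O2] = 2.96 × 10^-3 / 0.0250 = 0.118 mol/L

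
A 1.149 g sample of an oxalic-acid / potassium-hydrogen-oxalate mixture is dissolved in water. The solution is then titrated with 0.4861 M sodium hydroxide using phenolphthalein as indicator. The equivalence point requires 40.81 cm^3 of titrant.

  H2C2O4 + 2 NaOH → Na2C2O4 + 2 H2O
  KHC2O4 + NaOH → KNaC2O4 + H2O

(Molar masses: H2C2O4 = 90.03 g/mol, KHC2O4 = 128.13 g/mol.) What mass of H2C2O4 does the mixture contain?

0.7543 g

n(NaOH) = 0.04081 × 0.4861 = 0.01984 mol
Let x = n(H2C2O4), y = n(KHC2O4).
Titrant: 2x + 1y = 0.01984;  mass: 90.03x + 128.13y = 1.149
Solving, x = 8.379 × 10^-3 mol, y = 3.080 × 10^-3 mol
mass of H2C2O4 = 8.379 × 10^-3 × 90.03 = 0.7543 g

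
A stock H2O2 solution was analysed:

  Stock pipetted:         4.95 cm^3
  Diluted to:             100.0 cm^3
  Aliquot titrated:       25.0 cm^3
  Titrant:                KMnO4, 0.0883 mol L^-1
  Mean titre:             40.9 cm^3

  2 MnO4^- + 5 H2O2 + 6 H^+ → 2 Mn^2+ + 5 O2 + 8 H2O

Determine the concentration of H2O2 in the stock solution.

7.30 mol/L

n(KMnO4) = 0.0409 × 0.0883 = 3.61 × 10^-3 mol
From the 5:2 ratio, n(H2O2) in the aliquot = 5/2 × 3.61 × 10^-3 = 9.03 × 10^-3 mol
[H2O2]_dilute = 9.03 × 10^-3 / 0.0250 = 0.361 mol/L
Dilution factor = 100.0 / 4.95 = 20.20
[H2O2]_stock = 0.361 × 20.20 = 7.30 mol/L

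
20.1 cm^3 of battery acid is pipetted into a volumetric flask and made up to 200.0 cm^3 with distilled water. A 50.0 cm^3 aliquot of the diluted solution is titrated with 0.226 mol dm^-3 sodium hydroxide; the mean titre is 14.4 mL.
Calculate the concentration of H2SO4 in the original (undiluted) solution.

H2SO4 + 2 NaOH → Na2SO4 + 2 H2O
n(NaOH) = 0.0144 × 0.226 = 3.25 × 10^-3 mol
From the 1:2 ratio, n(H2SO4) in the aliquot = 1/2 × 3.25 × 10^-3 = 1.63 × 10^-3 mol
[H2SO4]_dilute = 1.63 × 10^-3 / 0.0500 = 0.0325 mol/L
Dilution factor = 200.0 / 20.1 = 9.950
[H2SO4]_stock = 0.0325 × 9.950 = 0.324 mol/L

0.324 mol/L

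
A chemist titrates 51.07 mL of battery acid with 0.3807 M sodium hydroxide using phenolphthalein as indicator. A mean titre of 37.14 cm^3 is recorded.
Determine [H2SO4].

0.1384 M

H2SO4 + 2 NaOH → Na2SO4 + 2 H2O
n(NaOH) = 0.03714 L × 0.3807 mol/L = 0.01414 mol
From the 1:2 mole ratio, n(H2SO4) = 1/2 × 0.01414 = 7.070 × 10^-3 mol
[H2SO4] = 7.070 × 10^-3 mol / 0.05107 L = 0.1384 mol/L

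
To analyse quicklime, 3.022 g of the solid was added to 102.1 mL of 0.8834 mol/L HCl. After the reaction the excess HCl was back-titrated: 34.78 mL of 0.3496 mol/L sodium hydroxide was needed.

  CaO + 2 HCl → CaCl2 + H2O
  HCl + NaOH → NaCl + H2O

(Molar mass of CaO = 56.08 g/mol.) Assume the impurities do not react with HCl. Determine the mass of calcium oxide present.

2.188 g

n(HCl) added = 0.1021 × 0.8834 = 0.09020 mol
n(NaOH) used in back-titration = 0.03478 × 0.3496 = 0.01216 mol
n(HCl) left over = 0.01216 mol (1:1 ratio)
n(HCl) consumed by analyte = 0.09020 − 0.01216 = 0.07804 mol
From the 1:2 ratio, n(CaO) = 1/2 × 0.07804 = 0.03902 mol
mass of CaO = 0.03902 × 56.08 = 2.188 g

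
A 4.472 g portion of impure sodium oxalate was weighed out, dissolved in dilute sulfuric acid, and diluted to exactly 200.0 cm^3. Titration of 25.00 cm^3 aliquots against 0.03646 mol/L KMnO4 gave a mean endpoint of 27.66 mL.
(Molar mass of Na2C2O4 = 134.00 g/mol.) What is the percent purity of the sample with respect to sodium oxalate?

60.44 %

2 MnO4^- + 5 C2O4^2- + 16 H^+ → 2 Mn^2+ + 10 CO2 + 8 H2O
n(KMnO4) per titration = 0.02766 × 0.03646 = 1.008 × 10^-3 mol
From the 5:2 ratio, n(Na2C2O4) in each aliquot = 5/2 × 1.008 × 10^-3 = 2.521 × 10^-3 mol
n(Na2C2O4) in the whole flask = 2.521 × 10^-3 × 200.0/25.00 = 0.02017 mol
mass of Na2C2O4 = 0.02017 × 134.00 = 2.703 g
% Na2C2O4 = 2.703 / 4.472 × 100 = 60.44 %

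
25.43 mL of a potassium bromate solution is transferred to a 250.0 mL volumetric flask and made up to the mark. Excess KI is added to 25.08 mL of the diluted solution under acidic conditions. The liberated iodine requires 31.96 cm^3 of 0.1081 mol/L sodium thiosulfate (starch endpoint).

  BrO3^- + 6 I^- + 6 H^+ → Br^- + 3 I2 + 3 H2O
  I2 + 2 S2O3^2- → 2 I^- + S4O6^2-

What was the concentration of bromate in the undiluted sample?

0.2257 mol/L

n(S2O3^2-) = 0.03196 × 0.1081 = 3.455 × 10^-3 mol
n(I2) = n(S2O3^2-)/2 = 1.727 × 10^-3 mol
From the 1:3 ratio, n(BrO3^-) in the aliquot = 1/3 × 1.727 × 10^-3 = 5.758 × 10^-4 mol
[BrO3^-]_dilute = 5.758 × 10^-4 / 0.02508 = 0.02296 mol/L
[BrO3^-]_original = 0.02296 × 250.0/25.43 = 0.2257 mol/L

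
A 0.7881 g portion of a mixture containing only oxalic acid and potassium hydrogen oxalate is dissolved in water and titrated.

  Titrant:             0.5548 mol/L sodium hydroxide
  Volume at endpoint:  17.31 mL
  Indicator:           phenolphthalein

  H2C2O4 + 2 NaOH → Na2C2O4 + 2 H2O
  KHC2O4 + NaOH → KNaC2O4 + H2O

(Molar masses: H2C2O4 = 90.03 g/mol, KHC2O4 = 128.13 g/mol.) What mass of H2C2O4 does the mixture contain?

n(NaOH) = 0.01731 × 0.5548 = 9.604 × 10^-3 mol
Let x = n(H2C2O4), y = n(KHC2O4).
Titrant: 2x + 1y = 9.604 × 10^-3;  mass: 90.03x + 128.13y = 0.7881
Solving, x = 2.661 × 10^-3 mol, y = 4.281 × 10^-3 mol
mass of H2C2O4 = 2.661 × 10^-3 × 90.03 = 0.2396 g

0.2396 g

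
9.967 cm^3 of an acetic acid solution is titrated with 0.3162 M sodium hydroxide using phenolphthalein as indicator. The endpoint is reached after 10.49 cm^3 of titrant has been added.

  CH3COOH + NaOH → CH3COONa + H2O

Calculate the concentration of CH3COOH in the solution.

n(NaOH) = 0.01049 L × 0.3162 mol/L = 3.317 × 10^-3 mol
n(CH3COOH) = 3.317 × 10^-3 mol (1:1 mole ratio)
[CH3COOH] = 3.317 × 10^-3 mol / 0.009967 L = 0.3328 mol/L

0.3328 M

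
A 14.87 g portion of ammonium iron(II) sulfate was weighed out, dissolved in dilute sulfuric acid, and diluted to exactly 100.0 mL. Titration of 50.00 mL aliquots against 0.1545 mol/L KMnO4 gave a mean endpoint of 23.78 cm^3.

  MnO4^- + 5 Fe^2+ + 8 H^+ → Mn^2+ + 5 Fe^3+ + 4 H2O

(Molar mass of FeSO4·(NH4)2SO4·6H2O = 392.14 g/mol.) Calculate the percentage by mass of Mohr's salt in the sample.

n(KMnO4) per titration = 0.02378 × 0.1545 = 3.674 × 10^-3 mol
From the 5:1 ratio, n(FeSO4·(NH4)2SO4·6H2O) in each aliquot = 5/1 × 3.674 × 10^-3 = 0.01837 mol
n(FeSO4·(NH4)2SO4·6H2O) in the whole flask = 0.01837 × 100.0/50.00 = 0.03674 mol
mass of FeSO4·(NH4)2SO4·6H2O = 0.03674 × 392.14 = 14.41 g
% FeSO4·(NH4)2SO4·6H2O = 14.41 / 14.87 × 100 = 96.89 %

96.89 %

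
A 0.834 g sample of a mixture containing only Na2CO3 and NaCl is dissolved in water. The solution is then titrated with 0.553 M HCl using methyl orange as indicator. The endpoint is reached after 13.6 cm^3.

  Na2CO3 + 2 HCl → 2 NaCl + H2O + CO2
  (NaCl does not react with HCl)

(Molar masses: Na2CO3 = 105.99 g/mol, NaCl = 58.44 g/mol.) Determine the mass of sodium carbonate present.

n(HCl) = 0.0136 × 0.553 = 7.52 × 10^-3 mol
Let x = n(Na2CO3), y = n(NaCl).
Titrant: 2x = 7.52 × 10^-3;  mass: 105.99x + 58.44y = 0.834
Solving, x = 3.76 × 10^-3 mol, y = 7.45 × 10^-3 mol
mass of Na2CO3 = 3.76 × 10^-3 × 105.99 = 0.399 g

0.399 g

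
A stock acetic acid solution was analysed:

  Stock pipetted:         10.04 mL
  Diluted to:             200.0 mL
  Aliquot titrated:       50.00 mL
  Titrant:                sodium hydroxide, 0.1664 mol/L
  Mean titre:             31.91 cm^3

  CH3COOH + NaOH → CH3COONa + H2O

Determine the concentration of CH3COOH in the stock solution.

n(NaOH) = 0.03191 × 0.1664 = 5.310 × 10^-3 mol
n(CH3COOH) in the aliquot = 5.310 × 10^-3 mol (1:1 ratio)
[CH3COOH]_dilute = 5.310 × 10^-3 / 0.05000 = 0.1062 mol/L
Dilution factor = 200.0 / 10.04 = 19.92
[CH3COOH]_stock = 0.1062 × 19.92 = 2.115 mol/L

2.115 mol/L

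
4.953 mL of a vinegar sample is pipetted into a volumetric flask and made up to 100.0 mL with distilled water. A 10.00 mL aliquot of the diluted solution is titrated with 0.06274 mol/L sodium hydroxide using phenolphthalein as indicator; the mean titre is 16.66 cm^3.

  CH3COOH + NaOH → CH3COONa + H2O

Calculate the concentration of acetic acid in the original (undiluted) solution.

2.110 mol/L

n(NaOH) = 0.01666 × 0.06274 = 1.045 × 10^-3 mol
n(CH3COOH) in the aliquot = 1.045 × 10^-3 mol (1:1 ratio)
[CH3COOH]_dilute = 1.045 × 10^-3 / 0.01000 = 0.1045 mol/L
Dilution factor = 100.0 / 4.953 = 20.19
[CH3COOH]_stock = 0.1045 × 20.19 = 2.110 mol/L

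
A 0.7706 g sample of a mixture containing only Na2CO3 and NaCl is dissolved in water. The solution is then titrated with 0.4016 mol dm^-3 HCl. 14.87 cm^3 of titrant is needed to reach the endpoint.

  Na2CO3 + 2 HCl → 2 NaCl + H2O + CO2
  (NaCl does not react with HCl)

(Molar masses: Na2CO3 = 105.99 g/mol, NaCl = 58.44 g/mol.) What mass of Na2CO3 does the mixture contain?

n(HCl) = 0.01487 × 0.4016 = 5.972 × 10^-3 mol
Let x = n(Na2CO3), y = n(NaCl).
Titrant: 2x = 5.972 × 10^-3;  mass: 105.99x + 58.44y = 0.7706
Solving, x = 2.986 × 10^-3 mol, y = 7.771 × 10^-3 mol
mass of Na2CO3 = 2.986 × 10^-3 × 105.99 = 0.3165 g

0.3165 g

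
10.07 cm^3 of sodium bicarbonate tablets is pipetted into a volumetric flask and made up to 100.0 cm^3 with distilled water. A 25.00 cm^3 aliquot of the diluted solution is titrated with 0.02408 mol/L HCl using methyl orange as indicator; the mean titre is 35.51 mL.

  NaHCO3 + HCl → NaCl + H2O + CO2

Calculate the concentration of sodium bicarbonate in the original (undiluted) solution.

0.3397 mol/L

n(HCl) = 0.03551 × 0.02408 = 8.551 × 10^-4 mol
n(NaHCO3) in the aliquot = 8.551 × 10^-4 mol (1:1 ratio)
[NaHCO3]_dilute = 8.551 × 10^-4 / 0.02500 = 0.03420 mol/L
Dilution factor = 100.0 / 10.07 = 9.930
[NaHCO3]_stock = 0.03420 × 9.930 = 0.3397 mol/L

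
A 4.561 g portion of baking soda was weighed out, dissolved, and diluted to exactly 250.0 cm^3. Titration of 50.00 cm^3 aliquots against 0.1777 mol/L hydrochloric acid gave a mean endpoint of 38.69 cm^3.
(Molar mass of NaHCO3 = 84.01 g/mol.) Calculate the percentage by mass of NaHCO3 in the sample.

NaHCO3 + HCl → NaCl + H2O + CO2
n(HCl) per titration = 0.03869 × 0.1777 = 6.875 × 10^-3 mol
n(NaHCO3) in each aliquot = 6.875 × 10^-3 mol (1:1 ratio)
n(NaHCO3) in the whole flask = 6.875 × 10^-3 × 250.0/50.00 = 0.03438 mol
mass of NaHCO3 = 0.03438 × 84.01 = 2.888 g
% NaHCO3 = 2.888 / 4.561 × 100 = 63.32 %

63.32 %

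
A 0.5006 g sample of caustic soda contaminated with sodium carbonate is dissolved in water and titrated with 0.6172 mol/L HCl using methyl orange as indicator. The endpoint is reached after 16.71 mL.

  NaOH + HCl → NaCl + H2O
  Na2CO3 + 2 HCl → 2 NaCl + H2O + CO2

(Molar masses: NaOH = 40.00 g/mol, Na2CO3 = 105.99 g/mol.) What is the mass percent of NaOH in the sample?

n(HCl) = 0.01671 × 0.6172 = 0.01031 mol
Let x = n(NaOH), y = n(Na2CO3).
Titrant: 1x + 2y = 0.01031;  mass: 40.00x + 105.99y = 0.5006
Solving, x = 3.537 × 10^-3 mol, y = 3.388 × 10^-3 mol
mass of NaOH = 3.537 × 10^-3 × 40.00 = 0.1415 g
% NaOH = 0.1415 / 0.5006 × 100 = 28.26 %

28.26 %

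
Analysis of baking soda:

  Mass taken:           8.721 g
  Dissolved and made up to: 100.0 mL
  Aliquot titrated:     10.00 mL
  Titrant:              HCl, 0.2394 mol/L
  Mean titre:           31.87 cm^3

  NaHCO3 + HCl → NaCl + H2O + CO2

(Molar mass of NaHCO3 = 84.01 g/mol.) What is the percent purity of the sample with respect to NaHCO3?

n(HCl) per titration = 0.03187 × 0.2394 = 7.630 × 10^-3 mol
n(NaHCO3) in each aliquot = 7.630 × 10^-3 mol (1:1 ratio)
n(NaHCO3) in the whole flask = 7.630 × 10^-3 × 100.0/10.00 = 0.07630 mol
mass of NaHCO3 = 0.07630 × 84.01 = 6.410 g
% NaHCO3 = 6.410 / 8.721 × 100 = 73.50 %

73.50 %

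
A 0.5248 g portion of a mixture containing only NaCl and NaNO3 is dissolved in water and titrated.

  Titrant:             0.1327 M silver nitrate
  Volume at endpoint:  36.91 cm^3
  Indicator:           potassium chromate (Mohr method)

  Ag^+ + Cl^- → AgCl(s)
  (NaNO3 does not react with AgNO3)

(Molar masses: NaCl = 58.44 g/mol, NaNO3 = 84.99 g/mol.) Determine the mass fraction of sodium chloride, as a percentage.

54.54 %

n(AgNO3) = 0.03691 × 0.1327 = 4.898 × 10^-3 mol
Let x = n(NaCl), y = n(NaNO3).
Titrant: 1x = 4.898 × 10^-3;  mass: 58.44x + 84.99y = 0.5248
Solving, x = 4.898 × 10^-3 mol, y = 2.807 × 10^-3 mol
mass of NaCl = 4.898 × 10^-3 × 58.44 = 0.2862 g
% NaCl = 0.2862 / 0.5248 × 100 = 54.54 %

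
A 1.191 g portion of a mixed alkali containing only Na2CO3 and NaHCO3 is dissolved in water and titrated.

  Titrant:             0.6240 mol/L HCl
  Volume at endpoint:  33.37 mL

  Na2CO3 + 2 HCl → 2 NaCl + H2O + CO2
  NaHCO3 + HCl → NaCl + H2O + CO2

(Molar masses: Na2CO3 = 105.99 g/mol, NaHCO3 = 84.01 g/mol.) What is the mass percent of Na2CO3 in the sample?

80.10 %

n(HCl) = 0.03337 × 0.6240 = 0.02082 mol
Let x = n(Na2CO3), y = n(NaHCO3).
Titrant: 2x + 1y = 0.02082;  mass: 105.99x + 84.01y = 1.191
Solving, x = 9.001 × 10^-3 mol, y = 2.821 × 10^-3 mol
mass of Na2CO3 = 9.001 × 10^-3 × 105.99 = 0.9540 g
% Na2CO3 = 0.9540 / 1.191 × 100 = 80.10 %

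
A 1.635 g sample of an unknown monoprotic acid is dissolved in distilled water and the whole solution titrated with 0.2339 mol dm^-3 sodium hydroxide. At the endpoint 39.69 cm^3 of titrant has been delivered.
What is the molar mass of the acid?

n(NaOH) = 0.03969 L × 0.2339 mol/L = 9.283 × 10^-3 mol
n(HA) = 9.283 × 10^-3 mol (1:1 ratio)
M = m / n = 1.635 g / 9.283 × 10^-3 mol = 176.1 g/mol

176.1 g/mol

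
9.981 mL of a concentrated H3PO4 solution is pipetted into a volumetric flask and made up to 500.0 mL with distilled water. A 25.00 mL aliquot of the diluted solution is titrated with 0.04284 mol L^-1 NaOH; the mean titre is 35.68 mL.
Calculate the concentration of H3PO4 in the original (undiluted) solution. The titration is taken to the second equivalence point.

H3PO4 + 2 NaOH → Na2HPO4 + 2 H2O
n(NaOH) = 0.03568 × 0.04284 = 1.529 × 10^-3 mol
From the 1:2 ratio, n(H3PO4) in the aliquot = 1/2 × 1.529 × 10^-3 = 7.643 × 10^-4 mol
[H3PO4]_dilute = 7.643 × 10^-4 / 0.02500 = 0.03057 mol/L
Dilution factor = 500.0 / 9.981 = 50.10
[H3PO4]_stock = 0.03057 × 50.10 = 1.531 mol/L

1.531 mol/L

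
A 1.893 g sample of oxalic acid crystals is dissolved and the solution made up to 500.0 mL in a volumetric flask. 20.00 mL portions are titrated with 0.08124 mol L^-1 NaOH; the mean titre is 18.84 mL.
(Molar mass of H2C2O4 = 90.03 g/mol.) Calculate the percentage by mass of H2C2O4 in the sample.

90.99 %

H2C2O4 + 2 NaOH → Na2C2O4 + 2 H2O
n(NaOH) per titration = 0.01884 × 0.08124 = 1.531 × 10^-3 mol
From the 1:2 ratio, n(H2C2O4) in each aliquot = 1/2 × 1.531 × 10^-3 = 7.653 × 10^-4 mol
n(H2C2O4) in the whole flask = 7.653 × 10^-4 × 500.0/20.00 = 0.01913 mol
mass of H2C2O4 = 0.01913 × 90.03 = 1.722 g
% H2C2O4 = 1.722 / 1.893 × 100 = 90.99 %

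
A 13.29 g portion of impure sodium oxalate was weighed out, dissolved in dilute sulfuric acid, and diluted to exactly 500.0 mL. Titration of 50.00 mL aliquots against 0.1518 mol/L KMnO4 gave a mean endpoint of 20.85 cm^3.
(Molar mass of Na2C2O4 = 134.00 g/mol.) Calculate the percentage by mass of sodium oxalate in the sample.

2 MnO4^- + 5 C2O4^2- + 16 H^+ → 2 Mn^2+ + 10 CO2 + 8 H2O
n(KMnO4) per titration = 0.02085 × 0.1518 = 3.165 × 10^-3 mol
From the 5:2 ratio, n(Na2C2O4) in each aliquot = 5/2 × 3.165 × 10^-3 = 7.913 × 10^-3 mol
n(Na2C2O4) in the whole flask = 7.913 × 10^-3 × 500.0/50.00 = 0.07913 mol
mass of Na2C2O4 = 0.07913 × 134.00 = 10.60 g
% Na2C2O4 = 10.60 / 13.29 × 100 = 79.78 %

79.78 %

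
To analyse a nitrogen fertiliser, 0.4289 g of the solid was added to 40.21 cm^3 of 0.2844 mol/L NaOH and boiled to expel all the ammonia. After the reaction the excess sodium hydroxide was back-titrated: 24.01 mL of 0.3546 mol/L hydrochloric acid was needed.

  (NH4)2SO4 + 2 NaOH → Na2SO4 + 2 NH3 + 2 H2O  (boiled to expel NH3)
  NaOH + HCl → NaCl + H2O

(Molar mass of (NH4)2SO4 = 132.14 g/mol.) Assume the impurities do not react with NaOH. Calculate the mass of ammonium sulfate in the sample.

0.1930 g

n(NaOH) added = 0.04021 × 0.2844 = 0.01144 mol
n(HCl) used in back-titration = 0.02401 × 0.3546 = 8.514 × 10^-3 mol
n(NaOH) left over = 8.514 × 10^-3 mol (1:1 ratio)
n(NaOH) consumed by analyte = 0.01144 − 8.514 × 10^-3 = 2.922 × 10^-3 mol
From the 1:2 ratio, n((NH4)2SO4) = 1/2 × 2.922 × 10^-3 = 1.461 × 10^-3 mol
mass of (NH4)2SO4 = 1.461 × 10^-3 × 132.14 = 0.1930 g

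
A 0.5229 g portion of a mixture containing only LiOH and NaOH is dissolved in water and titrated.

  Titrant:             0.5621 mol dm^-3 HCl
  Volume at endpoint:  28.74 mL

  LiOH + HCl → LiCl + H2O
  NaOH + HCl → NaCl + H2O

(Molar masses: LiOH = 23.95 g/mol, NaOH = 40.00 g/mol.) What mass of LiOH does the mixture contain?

0.1840 g

n(HCl) = 0.02874 × 0.5621 = 0.01615 mol
Let x = n(LiOH), y = n(NaOH).
Titrant: 1x + 1y = 0.01615;  mass: 23.95x + 40.00y = 0.5229
Solving, x = 7.682 × 10^-3 mol, y = 8.473 × 10^-3 mol
mass of LiOH = 7.682 × 10^-3 × 23.95 = 0.1840 g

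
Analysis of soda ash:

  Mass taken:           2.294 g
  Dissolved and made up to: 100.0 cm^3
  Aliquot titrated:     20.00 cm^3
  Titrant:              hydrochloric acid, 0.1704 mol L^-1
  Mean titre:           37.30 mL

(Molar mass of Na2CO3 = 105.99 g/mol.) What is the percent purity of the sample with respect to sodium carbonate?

73.42 %

Na2CO3 + 2 HCl → 2 NaCl + H2O + CO2
n(HCl) per titration = 0.03730 × 0.1704 = 6.356 × 10^-3 mol
From the 1:2 ratio, n(Na2CO3) in each aliquot = 1/2 × 6.356 × 10^-3 = 3.178 × 10^-3 mol
n(Na2CO3) in the whole flask = 3.178 × 10^-3 × 100.0/20.00 = 0.01589 mol
mass of Na2CO3 = 0.01589 × 105.99 = 1.684 g
% Na2CO3 = 1.684 / 2.294 × 100 = 73.42 %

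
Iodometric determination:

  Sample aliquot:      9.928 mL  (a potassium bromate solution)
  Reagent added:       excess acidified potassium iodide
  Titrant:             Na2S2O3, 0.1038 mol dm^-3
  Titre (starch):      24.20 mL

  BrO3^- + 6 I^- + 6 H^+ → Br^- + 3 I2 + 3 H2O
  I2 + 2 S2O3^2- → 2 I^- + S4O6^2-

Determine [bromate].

n(S2O3^2-) = 0.02420 × 0.1038 = 2.512 × 10^-3 mol
n(I2) = n(S2O3^2-)/2 = 1.256 × 10^-3 mol
From the 1:3 ratio, n(BrO3^-) in the aliquot = 1/3 × 1.256 × 10^-3 = 4.187 × 10^-4 mol
[BrO3^-] = 4.187 × 10^-4 / 0.009928 = 0.04217 mol/L

0.04217 mol/L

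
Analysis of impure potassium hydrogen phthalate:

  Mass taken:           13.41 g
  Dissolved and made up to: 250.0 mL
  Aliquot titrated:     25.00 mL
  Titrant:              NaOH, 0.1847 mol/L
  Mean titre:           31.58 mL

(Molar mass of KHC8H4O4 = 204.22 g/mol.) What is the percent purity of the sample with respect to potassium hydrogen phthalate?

KHC8H4O4 + NaOH → KNaC8H4O4 + H2O
n(NaOH) per titration = 0.03158 × 0.1847 = 5.833 × 10^-3 mol
n(KHC8H4O4) in each aliquot = 5.833 × 10^-3 mol (1:1 ratio)
n(KHC8H4O4) in the whole flask = 5.833 × 10^-3 × 250.0/25.00 = 0.05833 mol
mass of KHC8H4O4 = 0.05833 × 204.22 = 11.91 g
% KHC8H4O4 = 11.91 / 13.41 × 100 = 88.83 %

88.83 %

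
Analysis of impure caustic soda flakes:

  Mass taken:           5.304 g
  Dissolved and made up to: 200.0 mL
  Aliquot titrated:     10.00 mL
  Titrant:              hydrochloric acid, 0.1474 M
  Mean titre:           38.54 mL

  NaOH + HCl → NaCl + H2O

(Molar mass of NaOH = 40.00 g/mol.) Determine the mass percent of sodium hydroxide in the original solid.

85.68 %

n(HCl) per titration = 0.03854 × 0.1474 = 5.681 × 10^-3 mol
n(NaOH) in each aliquot = 5.681 × 10^-3 mol (1:1 ratio)
n(NaOH) in the whole flask = 5.681 × 10^-3 × 200.0/10.00 = 0.1136 mol
mass of NaOH = 0.1136 × 40.00 = 4.545 g
% NaOH = 4.545 / 5.304 × 100 = 85.68 %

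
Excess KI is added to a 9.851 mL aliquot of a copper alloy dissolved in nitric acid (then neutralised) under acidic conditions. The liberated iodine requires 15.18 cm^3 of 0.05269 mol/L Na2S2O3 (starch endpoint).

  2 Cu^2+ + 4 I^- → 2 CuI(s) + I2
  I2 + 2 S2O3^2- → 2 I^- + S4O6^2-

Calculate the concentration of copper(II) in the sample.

0.08119 mol/L

n(S2O3^2-) = 0.01518 × 0.05269 = 7.998 × 10^-4 mol
n(I2) = n(S2O3^2-)/2 = 3.999 × 10^-4 mol
From the 2:1 ratio, n(Cu2+) in the aliquot = 2/1 × 3.999 × 10^-4 = 7.998 × 10^-4 mol
[Cu2+] = 7.998 × 10^-4 / 0.009851 = 0.08119 mol/L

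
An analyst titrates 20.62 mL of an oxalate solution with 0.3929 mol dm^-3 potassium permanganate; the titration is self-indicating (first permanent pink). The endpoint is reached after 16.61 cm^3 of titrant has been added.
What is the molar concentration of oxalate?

2 MnO4^- + 5 C2O4^2- + 16 H^+ → 2 Mn^2+ + 10 CO2 + 8 H2O
n(KMnO4) = 0.01661 L × 0.3929 mol/L = 6.526 × 10^-3 mol
From the 5:2 mole ratio, n(C2O4^2-) = 5/2 × 6.526 × 10^-3 = 0.01632 mol
[C2O4^2-] = 0.01632 mol / 0.02062 L = 0.7912 mol/L

0.7912 mol/L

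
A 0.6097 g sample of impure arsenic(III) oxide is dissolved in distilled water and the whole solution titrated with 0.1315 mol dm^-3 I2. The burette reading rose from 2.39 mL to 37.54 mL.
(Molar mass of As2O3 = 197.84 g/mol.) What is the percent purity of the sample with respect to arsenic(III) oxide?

As2O3 + 2 I2 + 2 H2O → As2O5 + 4 HI
n(I2) = 0.03515 L × 0.1315 mol/L = 4.622 × 10^-3 mol
From the 1:2 ratio, n(As2O3) = 1/2 × 4.622 × 10^-3 = 2.311 × 10^-3 mol
mass of As2O3 = 2.311 × 10^-3 × 197.84 g/mol = 0.4572 g
% As2O3 = 0.4572 / 0.6097 × 100 = 74.99 %

74.99 %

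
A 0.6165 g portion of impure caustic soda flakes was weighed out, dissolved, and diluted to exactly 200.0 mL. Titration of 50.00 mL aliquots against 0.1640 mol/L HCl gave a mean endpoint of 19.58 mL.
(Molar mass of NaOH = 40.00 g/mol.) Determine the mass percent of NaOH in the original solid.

NaOH + HCl → NaCl + H2O
n(HCl) per titration = 0.01958 × 0.1640 = 3.211 × 10^-3 mol
n(NaOH) in each aliquot = 3.211 × 10^-3 mol (1:1 ratio)
n(NaOH) in the whole flask = 3.211 × 10^-3 × 200.0/50.00 = 0.01284 mol
mass of NaOH = 0.01284 × 40.00 = 0.5138 g
% NaOH = 0.5138 / 0.6165 × 100 = 83.34 %

83.34 %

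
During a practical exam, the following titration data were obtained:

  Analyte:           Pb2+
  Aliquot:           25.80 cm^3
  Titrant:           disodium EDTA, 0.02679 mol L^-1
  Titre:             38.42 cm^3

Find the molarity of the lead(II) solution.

0.03989 mol/L

Pb^2+ + EDTA^4- → [Pb(EDTA)]^2-
n(EDTA) = 0.03842 L × 0.02679 mol/L = 1.029 × 10^-3 mol
n(Pb2+) = 1.029 × 10^-3 mol (1:1 mole ratio)
[Pb2+] = 1.029 × 10^-3 mol / 0.02580 L = 0.03989 mol/L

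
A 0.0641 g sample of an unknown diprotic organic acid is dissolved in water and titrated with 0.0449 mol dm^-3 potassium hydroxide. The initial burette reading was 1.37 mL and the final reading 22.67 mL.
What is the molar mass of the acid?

n(KOH) = 0.0213 L × 0.0449 mol/L = 9.56 × 10^-4 mol
From the 1:2 ratio, n(H2A) = 1/2 × 9.56 × 10^-4 = 4.78 × 10^-4 mol
M = m / n = 0.0641 g / 4.78 × 10^-4 mol = 134 g/mol

134 g/mol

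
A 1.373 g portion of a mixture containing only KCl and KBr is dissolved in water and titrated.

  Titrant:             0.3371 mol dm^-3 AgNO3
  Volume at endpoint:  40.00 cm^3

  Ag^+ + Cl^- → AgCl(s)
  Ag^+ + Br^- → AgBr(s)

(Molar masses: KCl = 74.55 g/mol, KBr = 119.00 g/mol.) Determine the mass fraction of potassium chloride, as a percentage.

28.29 %

n(AgNO3) = 0.04000 × 0.3371 = 0.01348 mol
Let x = n(KCl), y = n(KBr).
Titrant: 1x + 1y = 0.01348;  mass: 74.55x + 119.00y = 1.373
Solving, x = 5.210 × 10^-3 mol, y = 8.274 × 10^-3 mol
mass of KCl = 5.210 × 10^-3 × 74.55 = 0.3884 g
% KCl = 0.3884 / 1.373 × 100 = 28.29 %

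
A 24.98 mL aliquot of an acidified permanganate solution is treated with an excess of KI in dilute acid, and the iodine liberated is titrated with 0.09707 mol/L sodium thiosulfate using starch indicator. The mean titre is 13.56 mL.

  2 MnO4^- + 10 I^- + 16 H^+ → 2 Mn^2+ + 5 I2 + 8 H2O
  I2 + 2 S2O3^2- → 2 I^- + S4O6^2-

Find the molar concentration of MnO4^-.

n(S2O3^2-) = 0.01356 × 0.09707 = 1.316 × 10^-3 mol
n(I2) = n(S2O3^2-)/2 = 6.581 × 10^-4 mol
From the 2:5 ratio, n(MnO4^-) in the aliquot = 2/5 × 6.581 × 10^-4 = 2.633 × 10^-4 mol
[MnO4^-] = 2.633 × 10^-4 / 0.02498 = 0.01054 mol/L

0.01054 mol/L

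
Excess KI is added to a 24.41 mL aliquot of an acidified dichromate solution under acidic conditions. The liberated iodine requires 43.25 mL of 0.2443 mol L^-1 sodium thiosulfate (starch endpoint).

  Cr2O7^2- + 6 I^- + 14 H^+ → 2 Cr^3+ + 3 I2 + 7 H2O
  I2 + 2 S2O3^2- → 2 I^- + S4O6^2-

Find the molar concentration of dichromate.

n(S2O3^2-) = 0.04325 × 0.2443 = 0.01057 mol
n(I2) = n(S2O3^2-)/2 = 5.283 × 10^-3 mol
From the 1:3 ratio, n(Cr2O7^2-) in the aliquot = 1/3 × 5.283 × 10^-3 = 1.761 × 10^-3 mol
[Cr2O7^2-] = 1.761 × 10^-3 / 0.02441 = 0.07214 mol/L

0.07214 mol/L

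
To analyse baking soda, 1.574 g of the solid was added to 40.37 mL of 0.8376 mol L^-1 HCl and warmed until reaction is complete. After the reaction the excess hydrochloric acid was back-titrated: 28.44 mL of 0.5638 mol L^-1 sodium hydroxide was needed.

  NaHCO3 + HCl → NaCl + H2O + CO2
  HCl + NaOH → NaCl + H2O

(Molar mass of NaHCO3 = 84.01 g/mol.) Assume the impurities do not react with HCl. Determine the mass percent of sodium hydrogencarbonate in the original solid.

n(HCl) added = 0.04037 × 0.8376 = 0.03381 mol
n(NaOH) used in back-titration = 0.02844 × 0.5638 = 0.01603 mol
n(HCl) left over = 0.01603 mol (1:1 ratio)
n(HCl) consumed by analyte = 0.03381 − 0.01603 = 0.01778 mol
n(NaHCO3) = 0.01778 mol (1:1 ratio)
mass of NaHCO3 = 0.01778 × 84.01 = 1.494 g
% NaHCO3 = 1.494 / 1.574 × 100 = 94.90 %

94.90 %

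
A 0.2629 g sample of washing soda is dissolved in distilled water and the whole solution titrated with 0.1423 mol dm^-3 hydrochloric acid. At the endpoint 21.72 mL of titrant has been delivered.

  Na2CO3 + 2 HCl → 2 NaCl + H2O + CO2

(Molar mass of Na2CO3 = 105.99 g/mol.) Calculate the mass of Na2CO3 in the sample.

n(HCl) = 0.02172 L × 0.1423 mol/L = 3.091 × 10^-3 mol
From the 1:2 ratio, n(Na2CO3) = 1/2 × 3.091 × 10^-3 = 1.545 × 10^-3 mol
mass of Na2CO3 = 1.545 × 10^-3 × 105.99 g/mol = 0.1638 g

0.1638 g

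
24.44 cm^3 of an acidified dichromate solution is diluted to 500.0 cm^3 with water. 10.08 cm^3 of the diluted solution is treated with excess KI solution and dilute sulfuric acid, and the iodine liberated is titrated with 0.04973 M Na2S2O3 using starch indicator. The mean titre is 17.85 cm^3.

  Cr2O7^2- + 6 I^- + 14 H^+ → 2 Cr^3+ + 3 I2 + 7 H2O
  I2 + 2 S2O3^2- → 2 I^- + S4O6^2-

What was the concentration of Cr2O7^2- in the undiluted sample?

n(S2O3^2-) = 0.01785 × 0.04973 = 8.877 × 10^-4 mol
n(I2) = n(S2O3^2-)/2 = 4.438 × 10^-4 mol
From the 1:3 ratio, n(Cr2O7^2-) in the aliquot = 1/3 × 4.438 × 10^-4 = 1.479 × 10^-4 mol
[Cr2O7^2-]_dilute = 1.479 × 10^-4 / 0.01008 = 0.01468 mol/L
[Cr2O7^2-]_original = 0.01468 × 500.0/24.44 = 0.3003 mol/L

0.3003 M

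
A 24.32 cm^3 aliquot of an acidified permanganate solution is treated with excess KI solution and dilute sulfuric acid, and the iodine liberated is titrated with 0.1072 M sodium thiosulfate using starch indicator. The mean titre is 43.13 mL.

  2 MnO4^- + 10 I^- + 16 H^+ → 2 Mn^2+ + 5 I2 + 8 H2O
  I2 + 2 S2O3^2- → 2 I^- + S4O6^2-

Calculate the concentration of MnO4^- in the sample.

0.03802 M

n(S2O3^2-) = 0.04313 × 0.1072 = 4.624 × 10^-3 mol
n(I2) = n(S2O3^2-)/2 = 2.312 × 10^-3 mol
From the 2:5 ratio, n(MnO4^-) in the aliquot = 2/5 × 2.312 × 10^-3 = 9.247 × 10^-4 mol
[MnO4^-] = 9.247 × 10^-4 / 0.02432 = 0.03802 mol/L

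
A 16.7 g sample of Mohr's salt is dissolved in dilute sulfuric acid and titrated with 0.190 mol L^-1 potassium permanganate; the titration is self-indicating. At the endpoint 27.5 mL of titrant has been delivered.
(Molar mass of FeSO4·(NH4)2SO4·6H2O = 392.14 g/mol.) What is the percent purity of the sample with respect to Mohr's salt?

MnO4^- + 5 Fe^2+ + 8 H^+ → Mn^2+ + 5 Fe^3+ + 4 H2O
n(KMnO4) = 0.0275 L × 0.190 mol/L = 5.22 × 10^-3 mol
From the 5:1 ratio, n(FeSO4·(NH4)2SO4·6H2O) = 5/1 × 5.22 × 10^-3 = 0.0261 mol
mass of FeSO4·(NH4)2SO4·6H2O = 0.0261 × 392.14 g/mol = 10.2 g
% FeSO4·(NH4)2SO4·6H2O = 10.2 / 16.7 × 100 = 61.3 %

61.3 %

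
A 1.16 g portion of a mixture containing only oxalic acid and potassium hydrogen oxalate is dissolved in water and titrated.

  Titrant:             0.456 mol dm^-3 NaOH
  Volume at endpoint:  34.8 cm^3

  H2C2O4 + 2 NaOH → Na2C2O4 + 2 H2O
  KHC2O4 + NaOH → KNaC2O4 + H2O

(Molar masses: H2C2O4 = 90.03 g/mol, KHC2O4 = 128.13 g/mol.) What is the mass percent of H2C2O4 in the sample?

n(NaOH) = 0.0348 × 0.456 = 0.0159 mol
Let x = n(H2C2O4), y = n(KHC2O4).
Titrant: 2x + 1y = 0.0159;  mass: 90.03x + 128.13y = 1.16
Solving, x = 5.25 × 10^-3 mol, y = 5.36 × 10^-3 mol
mass of H2C2O4 = 5.25 × 10^-3 × 90.03 = 0.473 g
% H2C2O4 = 0.473 / 1.16 × 100 = 40.8 %

40.8 %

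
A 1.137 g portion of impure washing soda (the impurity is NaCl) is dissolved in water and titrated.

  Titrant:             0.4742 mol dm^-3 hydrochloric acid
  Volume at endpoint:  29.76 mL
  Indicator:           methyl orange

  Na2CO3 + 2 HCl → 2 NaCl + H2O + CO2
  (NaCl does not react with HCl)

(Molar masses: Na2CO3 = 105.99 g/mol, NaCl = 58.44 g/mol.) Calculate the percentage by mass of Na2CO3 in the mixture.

n(HCl) = 0.02976 × 0.4742 = 0.01411 mol
Let x = n(Na2CO3), y = n(NaCl).
Titrant: 2x = 0.01411;  mass: 105.99x + 58.44y = 1.137
Solving, x = 7.056 × 10^-3 mol, y = 6.659 × 10^-3 mol
mass of Na2CO3 = 7.056 × 10^-3 × 105.99 = 0.7479 g
% Na2CO3 = 0.7479 / 1.137 × 100 = 65.78 %

65.78 %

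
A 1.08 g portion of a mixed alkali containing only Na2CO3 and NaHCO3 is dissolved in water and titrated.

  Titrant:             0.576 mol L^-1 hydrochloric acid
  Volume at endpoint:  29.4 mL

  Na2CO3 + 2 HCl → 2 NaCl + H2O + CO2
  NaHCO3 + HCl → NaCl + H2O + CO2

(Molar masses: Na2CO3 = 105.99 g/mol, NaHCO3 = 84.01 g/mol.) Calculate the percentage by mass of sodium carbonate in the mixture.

54.2 %

n(HCl) = 0.0294 × 0.576 = 0.0169 mol
Let x = n(Na2CO3), y = n(NaHCO3).
Titrant: 2x + 1y = 0.0169;  mass: 105.99x + 84.01y = 1.08
Solving, x = 5.52 × 10^-3 mol, y = 5.89 × 10^-3 mol
mass of Na2CO3 = 5.52 × 10^-3 × 105.99 = 0.585 g
% Na2CO3 = 0.585 / 1.08 × 100 = 54.2 %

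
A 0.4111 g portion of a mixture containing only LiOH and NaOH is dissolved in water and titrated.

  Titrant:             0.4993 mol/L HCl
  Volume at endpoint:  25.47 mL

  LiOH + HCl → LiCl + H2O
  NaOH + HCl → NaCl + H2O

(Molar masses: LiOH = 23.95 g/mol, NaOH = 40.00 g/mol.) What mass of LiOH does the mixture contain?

0.1456 g

n(HCl) = 0.02547 × 0.4993 = 0.01272 mol
Let x = n(LiOH), y = n(NaOH).
Titrant: 1x + 1y = 0.01272;  mass: 23.95x + 40.00y = 0.4111
Solving, x = 6.080 × 10^-3 mol, y = 6.637 × 10^-3 mol
mass of LiOH = 6.080 × 10^-3 × 23.95 = 0.1456 g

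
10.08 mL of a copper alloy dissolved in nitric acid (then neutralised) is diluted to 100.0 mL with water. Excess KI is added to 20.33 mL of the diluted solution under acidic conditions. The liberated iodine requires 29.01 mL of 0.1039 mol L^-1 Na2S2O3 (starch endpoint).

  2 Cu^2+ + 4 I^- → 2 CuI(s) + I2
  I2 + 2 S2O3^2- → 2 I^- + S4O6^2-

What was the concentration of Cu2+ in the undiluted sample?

n(S2O3^2-) = 0.02901 × 0.1039 = 3.014 × 10^-3 mol
n(I2) = n(S2O3^2-)/2 = 1.507 × 10^-3 mol
From the 2:1 ratio, n(Cu2+) in the aliquot = 2/1 × 1.507 × 10^-3 = 3.014 × 10^-3 mol
[Cu2+]_dilute = 3.014 × 10^-3 / 0.02033 = 0.1483 mol/L
[Cu2+]_original = 0.1483 × 100.0/10.08 = 1.471 mol/L

1.471 mol/L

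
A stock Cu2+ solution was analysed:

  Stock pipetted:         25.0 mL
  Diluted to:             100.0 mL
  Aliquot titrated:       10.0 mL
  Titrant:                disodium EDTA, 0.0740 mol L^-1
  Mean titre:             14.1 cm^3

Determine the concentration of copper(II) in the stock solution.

0.417 mol/L

Cu^2+ + EDTA^4- → [Cu(EDTA)]^2-
n(EDTA) = 0.0141 × 0.0740 = 1.04 × 10^-3 mol
n(Cu2+) in the aliquot = 1.04 × 10^-3 mol (1:1 ratio)
[Cu2+]_dilute = 1.04 × 10^-3 / 0.0100 = 0.104 mol/L
Dilution factor = 100.0 / 25.0 = 4.000
[Cu2+]_stock = 0.104 × 4.000 = 0.417 mol/L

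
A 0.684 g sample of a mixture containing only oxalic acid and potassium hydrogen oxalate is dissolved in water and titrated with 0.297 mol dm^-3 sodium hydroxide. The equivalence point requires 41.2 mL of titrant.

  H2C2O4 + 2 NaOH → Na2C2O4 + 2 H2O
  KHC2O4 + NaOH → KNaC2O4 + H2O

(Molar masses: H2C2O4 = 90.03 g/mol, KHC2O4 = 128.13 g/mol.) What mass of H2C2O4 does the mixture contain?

n(NaOH) = 0.0412 × 0.297 = 0.0122 mol
Let x = n(H2C2O4), y = n(KHC2O4).
Titrant: 2x + 1y = 0.0122;  mass: 90.03x + 128.13y = 0.684
Solving, x = 5.32 × 10^-3 mol, y = 1.60 × 10^-3 mol
mass of H2C2O4 = 5.32 × 10^-3 × 90.03 = 0.479 g

0.479 g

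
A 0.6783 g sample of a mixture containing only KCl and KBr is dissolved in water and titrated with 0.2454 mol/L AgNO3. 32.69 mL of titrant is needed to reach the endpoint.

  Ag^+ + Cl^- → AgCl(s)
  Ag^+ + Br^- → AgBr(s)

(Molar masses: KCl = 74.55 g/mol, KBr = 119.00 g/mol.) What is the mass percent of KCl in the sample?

n(AgNO3) = 0.03269 × 0.2454 = 8.022 × 10^-3 mol
Let x = n(KCl), y = n(KBr).
Titrant: 1x + 1y = 8.022 × 10^-3;  mass: 74.55x + 119.00y = 0.6783
Solving, x = 6.217 × 10^-3 mol, y = 1.805 × 10^-3 mol
mass of KCl = 6.217 × 10^-3 × 74.55 = 0.4635 g
% KCl = 0.4635 / 0.6783 × 100 = 68.33 %

68.33 %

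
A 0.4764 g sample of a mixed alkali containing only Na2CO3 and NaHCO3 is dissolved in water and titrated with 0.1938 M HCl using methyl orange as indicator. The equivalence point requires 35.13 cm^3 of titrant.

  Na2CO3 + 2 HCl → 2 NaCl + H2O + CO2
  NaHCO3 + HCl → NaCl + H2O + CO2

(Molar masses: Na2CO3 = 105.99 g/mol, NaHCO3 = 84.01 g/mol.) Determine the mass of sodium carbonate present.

0.1633 g

n(HCl) = 0.03513 × 0.1938 = 6.808 × 10^-3 mol
Let x = n(Na2CO3), y = n(NaHCO3).
Titrant: 2x + 1y = 6.808 × 10^-3;  mass: 105.99x + 84.01y = 0.4764
Solving, x = 1.540 × 10^-3 mol, y = 3.727 × 10^-3 mol
mass of Na2CO3 = 1.540 × 10^-3 × 105.99 = 0.1633 g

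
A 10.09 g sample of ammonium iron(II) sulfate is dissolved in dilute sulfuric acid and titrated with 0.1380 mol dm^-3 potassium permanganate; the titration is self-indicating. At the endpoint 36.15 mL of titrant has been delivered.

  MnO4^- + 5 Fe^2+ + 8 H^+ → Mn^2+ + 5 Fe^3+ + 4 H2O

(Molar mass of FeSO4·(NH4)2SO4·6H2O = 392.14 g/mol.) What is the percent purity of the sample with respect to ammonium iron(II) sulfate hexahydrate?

n(KMnO4) = 0.03615 L × 0.1380 mol/L = 4.989 × 10^-3 mol
From the 5:1 ratio, n(FeSO4·(NH4)2SO4·6H2O) = 5/1 × 4.989 × 10^-3 = 0.02494 mol
mass of FeSO4·(NH4)2SO4·6H2O = 0.02494 × 392.14 g/mol = 9.781 g
% FeSO4·(NH4)2SO4·6H2O = 9.781 / 10.09 × 100 = 96.94 %

96.94 %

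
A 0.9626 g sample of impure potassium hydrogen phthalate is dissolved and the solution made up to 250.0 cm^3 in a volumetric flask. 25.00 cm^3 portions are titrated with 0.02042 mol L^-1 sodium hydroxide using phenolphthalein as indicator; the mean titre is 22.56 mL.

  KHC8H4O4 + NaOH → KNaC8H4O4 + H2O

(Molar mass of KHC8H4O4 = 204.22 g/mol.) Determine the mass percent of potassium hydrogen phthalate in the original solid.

97.73 %

n(NaOH) per titration = 0.02256 × 0.02042 = 4.607 × 10^-4 mol
n(KHC8H4O4) in each aliquot = 4.607 × 10^-4 mol (1:1 ratio)
n(KHC8H4O4) in the whole flask = 4.607 × 10^-4 × 250.0/25.00 = 4.607 × 10^-3 mol
mass of KHC8H4O4 = 4.607 × 10^-3 × 204.22 = 0.9408 g
% KHC8H4O4 = 0.9408 / 0.9626 × 100 = 97.73 %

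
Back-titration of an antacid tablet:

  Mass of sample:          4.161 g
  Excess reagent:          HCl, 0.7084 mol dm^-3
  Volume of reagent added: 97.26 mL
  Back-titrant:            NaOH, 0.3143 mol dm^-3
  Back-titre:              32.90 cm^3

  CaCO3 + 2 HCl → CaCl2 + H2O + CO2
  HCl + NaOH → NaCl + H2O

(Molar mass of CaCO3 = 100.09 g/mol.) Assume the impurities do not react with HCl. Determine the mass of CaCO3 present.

n(HCl) added = 0.09726 × 0.7084 = 0.06890 mol
n(NaOH) used in back-titration = 0.03290 × 0.3143 = 0.01034 mol
n(HCl) left over = 0.01034 mol (1:1 ratio)
n(HCl) consumed by analyte = 0.06890 − 0.01034 = 0.05856 mol
From the 1:2 ratio, n(CaCO3) = 1/2 × 0.05856 = 0.02928 mol
mass of CaCO3 = 0.02928 × 100.09 = 2.931 g

2.931 g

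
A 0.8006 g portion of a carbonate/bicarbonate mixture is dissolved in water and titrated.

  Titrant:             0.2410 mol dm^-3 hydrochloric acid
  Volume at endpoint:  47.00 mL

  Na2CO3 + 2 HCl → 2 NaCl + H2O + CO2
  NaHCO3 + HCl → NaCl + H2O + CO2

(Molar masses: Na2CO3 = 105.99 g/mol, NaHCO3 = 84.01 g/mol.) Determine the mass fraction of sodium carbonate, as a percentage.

n(HCl) = 0.04700 × 0.2410 = 0.01133 mol
Let x = n(Na2CO3), y = n(NaHCO3).
Titrant: 2x + 1y = 0.01133;  mass: 105.99x + 84.01y = 0.8006
Solving, x = 2.434 × 10^-3 mol, y = 6.459 × 10^-3 mol
mass of Na2CO3 = 2.434 × 10^-3 × 105.99 = 0.2580 g
% Na2CO3 = 0.2580 / 0.8006 × 100 = 32.22 %

32.22 %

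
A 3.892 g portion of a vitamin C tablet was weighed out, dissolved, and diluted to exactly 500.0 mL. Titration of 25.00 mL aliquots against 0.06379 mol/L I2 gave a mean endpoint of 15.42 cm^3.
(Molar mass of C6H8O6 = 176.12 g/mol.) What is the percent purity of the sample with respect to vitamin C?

89.02 %

C6H8O6 + I2 → C6H6O6 + 2 HI
n(I2) per titration = 0.01542 × 0.06379 = 9.836 × 10^-4 mol
n(C6H8O6) in each aliquot = 9.836 × 10^-4 mol (1:1 ratio)
n(C6H8O6) in the whole flask = 9.836 × 10^-4 × 500.0/25.00 = 0.01967 mol
mass of C6H8O6 = 0.01967 × 176.12 = 3.465 g
% C6H8O6 = 3.465 / 3.892 × 100 = 89.02 %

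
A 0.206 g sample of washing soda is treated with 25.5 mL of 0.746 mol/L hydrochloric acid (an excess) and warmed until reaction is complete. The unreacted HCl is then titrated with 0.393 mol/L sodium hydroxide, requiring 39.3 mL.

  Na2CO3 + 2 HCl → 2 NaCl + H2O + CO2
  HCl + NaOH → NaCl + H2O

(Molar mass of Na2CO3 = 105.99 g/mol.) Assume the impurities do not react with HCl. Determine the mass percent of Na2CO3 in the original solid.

n(HCl) added = 0.0255 × 0.746 = 0.0190 mol
n(NaOH) used in back-titration = 0.0393 × 0.393 = 0.0154 mol
n(HCl) left over = 0.0154 mol (1:1 ratio)
n(HCl) consumed by analyte = 0.0190 − 0.0154 = 3.58 × 10^-3 mol
From the 1:2 ratio, n(Na2CO3) = 1/2 × 3.58 × 10^-3 = 1.79 × 10^-3 mol
mass of Na2CO3 = 1.79 × 10^-3 × 105.99 = 0.190 g
% Na2CO3 = 0.190 / 0.206 × 100 = 92.0 %

92.0 %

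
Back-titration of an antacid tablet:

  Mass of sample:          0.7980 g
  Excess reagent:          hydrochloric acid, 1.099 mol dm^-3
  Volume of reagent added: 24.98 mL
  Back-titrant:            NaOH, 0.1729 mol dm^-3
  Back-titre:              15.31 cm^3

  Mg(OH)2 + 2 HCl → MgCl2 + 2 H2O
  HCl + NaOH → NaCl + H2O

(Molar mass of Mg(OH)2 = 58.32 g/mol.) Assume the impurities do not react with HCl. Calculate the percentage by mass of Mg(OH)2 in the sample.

90.64 %

n(HCl) added = 0.02498 × 1.099 = 0.02745 mol
n(NaOH) used in back-titration = 0.01531 × 0.1729 = 2.647 × 10^-3 mol
n(HCl) left over = 2.647 × 10^-3 mol (1:1 ratio)
n(HCl) consumed by analyte = 0.02745 − 2.647 × 10^-3 = 0.02481 mol
From the 1:2 ratio, n(Mg(OH)2) = 1/2 × 0.02481 = 0.01240 mol
mass of Mg(OH)2 = 0.01240 × 58.32 = 0.7233 g
% Mg(OH)2 = 0.7233 / 0.7980 × 100 = 90.64 %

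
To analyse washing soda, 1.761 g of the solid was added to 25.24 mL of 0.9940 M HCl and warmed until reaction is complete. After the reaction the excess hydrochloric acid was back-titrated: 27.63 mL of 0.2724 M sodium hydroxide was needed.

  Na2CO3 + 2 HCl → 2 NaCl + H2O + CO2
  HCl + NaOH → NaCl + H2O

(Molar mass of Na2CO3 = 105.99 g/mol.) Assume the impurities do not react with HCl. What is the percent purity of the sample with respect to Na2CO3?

n(HCl) added = 0.02524 × 0.9940 = 0.02509 mol
n(NaOH) used in back-titration = 0.02763 × 0.2724 = 7.526 × 10^-3 mol
n(HCl) left over = 7.526 × 10^-3 mol (1:1 ratio)
n(HCl) consumed by analyte = 0.02509 − 7.526 × 10^-3 = 0.01756 mol
From the 1:2 ratio, n(Na2CO3) = 1/2 × 0.01756 = 8.781 × 10^-3 mol
mass of Na2CO3 = 8.781 × 10^-3 × 105.99 = 0.9307 g
% Na2CO3 = 0.9307 / 1.761 × 100 = 52.85 %

52.85 %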